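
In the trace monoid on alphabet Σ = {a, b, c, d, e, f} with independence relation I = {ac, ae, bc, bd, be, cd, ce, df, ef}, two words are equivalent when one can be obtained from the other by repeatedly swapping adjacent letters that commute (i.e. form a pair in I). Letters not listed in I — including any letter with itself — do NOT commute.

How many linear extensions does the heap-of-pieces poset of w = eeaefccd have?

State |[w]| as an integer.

69

#0=e has no predecessor
#1=e depends on [0:e]
#2=a has no predecessor
#3=e depends on [1:e]
#4=f depends on [2:a]
#5=c depends on [4:f]
#6=c depends on [5:c]
#7=d depends on [2:a, 3:e]
sources: [0:e, 2:a]
N(rest) = Σ N(rest − s) over sources s of rest; N(one piece) = 1:
  size 1 → [6]=1  [7]=1
  size 2 → [3,7]=1  [5,6]=1  [6,7]=2
  size 3 → [1,3,7]=1  [3,6,7]=3  [4,5,6]=1  [5,6,7]=3
  size 4 → [0,1,3,7]=1  [1,3,6,7]=4  [3,5,6,7]=6  [4,5,6,7]=4
  size 5 → [0,1,3,6,7]=5  [1,3,5,6,7]=10  [2,4,5,6,7]=4  [3,4,5,6,7]=10
  size 6 → [0,1,3,5,6,7]=15  [1,3,4,5,6,7]=20  [2,3,4,5,6,7]=14
  first=0(e) contributes 34
  first=2(a) contributes 35
|[w]| = 69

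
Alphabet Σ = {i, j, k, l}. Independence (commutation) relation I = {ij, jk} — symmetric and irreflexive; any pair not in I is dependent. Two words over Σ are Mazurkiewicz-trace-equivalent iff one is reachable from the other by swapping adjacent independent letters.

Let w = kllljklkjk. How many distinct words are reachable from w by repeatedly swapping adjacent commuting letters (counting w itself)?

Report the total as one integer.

#0=k has no predecessor
#1=l depends on [0:k]
#2=l depends on [1:l]
#3=l depends on [2:l]
#4=j depends on [3:l]
#5=k depends on [3:l]
#6=l depends on [4:j, 5:k]
#7=k depends on [6:l]
#8=j depends on [6:l]
#9=k depends on [7:k]
sources: [0:k]
N(rest) = Σ N(rest − s) over sources s of rest; N(one piece) = 1:
  size 1 → [8]=1  [9]=1
  size 2 → [7,9]=1  [8,9]=2
  size 3 → [7,8,9]=3
  size 4 → [6,7,8,9]=3
  size 5 → [4,6,7,8,9]=3  [5,6,7,8,9]=3
  size 6 → [4,5,6,7,8,9]=6
  size 7 → [3,4,5,6,7,8,9]=6
  size 8 → [2,3,4,5,6,7,8,9]=6
  first=0(k) contributes 6

6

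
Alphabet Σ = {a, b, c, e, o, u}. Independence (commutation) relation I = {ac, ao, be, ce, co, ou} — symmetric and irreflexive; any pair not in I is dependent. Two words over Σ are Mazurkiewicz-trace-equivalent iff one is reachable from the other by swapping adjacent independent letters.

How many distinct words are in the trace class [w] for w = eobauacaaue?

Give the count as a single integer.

piece 0:e — minimal
piece 1:o rests on {0:e}
piece 2:b rests on {1:o}
piece 3:a rests on {2:b}
piece 4:u rests on {3:a}
piece 5:a rests on {4:u}
piece 6:c rests on {4:u}
piece 7:a rests on {5:a}
piece 8:a rests on {7:a}
piece 9:u rests on {6:c, 8:a}
piece 10:e rests on {9:u}
minimal pieces: {0:e}
ways to finish when only these pieces remain (= sum over removing one remaining piece with nothing left below it):
  1 left: {10}→1
  2 left: {9,10}→1
  3 left: {6,9,10}→1  {8,9,10}→1
  4 left: {6,8,9,10}→2  {7,8,9,10}→1
  5 left: {5,7,8,9,10}→1  {6,7,8,9,10}→3
  6 left: {5,6,7,8,9,10}→4
  7 left: {4,5,6,7,8,9,10}→4
  8 left: {3,4,5,6,7,8,9,10}→4
  9 left: {2,3,4,5,6,7,8,9,10}→4
  placing 0:e first → 4 extensions

4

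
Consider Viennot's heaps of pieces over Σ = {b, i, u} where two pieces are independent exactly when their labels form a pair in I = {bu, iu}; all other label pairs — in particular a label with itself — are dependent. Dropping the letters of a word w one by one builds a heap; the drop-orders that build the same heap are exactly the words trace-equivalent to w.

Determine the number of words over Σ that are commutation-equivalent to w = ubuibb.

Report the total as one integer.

#0=u has no predecessor
#1=b has no predecessor
#2=u depends on [0:u]
#3=i depends on [1:b]
#4=b depends on [3:i]
#5=b depends on [4:b]
sources: [0:u, 1:b]
N(rest) = Σ N(rest − s) over sources s of rest; N(one piece) = 1:
  size 1 → [2]=1  [5]=1
  size 2 → [0,2]=1  [2,5]=2  [4,5]=1
  size 3 → [0,2,5]=3  [2,4,5]=3  [3,4,5]=1
  size 4 → [0,2,4,5]=6  [1,3,4,5]=1  [2,3,4,5]=4
  first=0(u) contributes 5
  first=1(b) contributes 10
|[w]| = 15

15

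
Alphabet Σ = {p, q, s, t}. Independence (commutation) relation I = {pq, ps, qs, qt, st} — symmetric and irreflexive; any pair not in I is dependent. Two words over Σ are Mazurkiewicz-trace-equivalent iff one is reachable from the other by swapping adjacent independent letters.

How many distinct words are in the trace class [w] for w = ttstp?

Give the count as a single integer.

5

piece 0:t — minimal
piece 1:t rests on {0:t}
piece 2:s — minimal
piece 3:t rests on {1:t}
piece 4:p rests on {3:t}
minimal pieces: {0:t, 2:s}
ways to finish when only these pieces remain (= sum over removing one remaining piece with nothing left below it):
  1 left: {2}→1  {4}→1
  2 left: {2,4}→2  {3,4}→1
  3 left: {1,3,4}→1  {2,3,4}→3
  placing 0:t first → 4 extensions
  placing 2:s first → 1 extensions
total linear extensions = 5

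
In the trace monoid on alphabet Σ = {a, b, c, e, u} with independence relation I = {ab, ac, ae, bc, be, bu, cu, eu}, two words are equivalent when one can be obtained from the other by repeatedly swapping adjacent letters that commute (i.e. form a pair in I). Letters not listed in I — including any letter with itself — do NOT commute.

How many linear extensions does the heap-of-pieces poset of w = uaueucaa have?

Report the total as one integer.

28

#0=u has no predecessor
#1=a depends on [0:u]
#2=u depends on [1:a]
#3=e has no predecessor
#4=u depends on [2:u]
#5=c depends on [3:e]
#6=a depends on [4:u]
#7=a depends on [6:a]
sources: [0:u, 3:e]
N(rest) = Σ N(rest − s) over sources s of rest; N(one piece) = 1:
  size 1 → [5]=1  [7]=1
  size 2 → [3,5]=1  [5,7]=2  [6,7]=1
  size 3 → [3,5,7]=3  [4,6,7]=1  [5,6,7]=3
  size 4 → [2,4,6,7]=1  [3,5,6,7]=6  [4,5,6,7]=4
  size 5 → [1,2,4,6,7]=1  [2,4,5,6,7]=5  [3,4,5,6,7]=10
  size 6 → [0,1,2,4,6,7]=1  [1,2,4,5,6,7]=6  [2,3,4,5,6,7]=15
  first=0(u) contributes 21
  first=3(e) contributes 7
|[w]| = 28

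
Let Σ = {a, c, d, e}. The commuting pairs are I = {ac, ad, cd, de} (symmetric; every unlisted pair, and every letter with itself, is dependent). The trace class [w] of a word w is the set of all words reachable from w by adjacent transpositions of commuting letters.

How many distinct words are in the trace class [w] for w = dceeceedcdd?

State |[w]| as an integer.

330

drop 0:d onto floor
drop 1:c onto floor
drop 2:e onto {1:c}
drop 3:e onto {2:e}
drop 4:c onto {3:e}
drop 5:e onto {4:c}
drop 6:e onto {5:e}
drop 7:d onto {0:d}
drop 8:c onto {6:e}
drop 9:d onto {7:d}
drop 10:d onto {9:d}
ground layer = {0:d, 1:c}
drop-orders for the pieces not yet dropped (sum over which currently-grounded one goes next):
  1 to go: {8} 1  {10} 1
  2 to go: {6,8} 1  {8,10} 2  {9,10} 1
  3 to go: {5,6,8} 1  {6,8,10} 3  {7,9,10} 1  {8,9,10} 3
  4 to go: {0,7,9,10} 1  {4,5,6,8} 1  {5,6,8,10} 4  {6,8,9,10} 6  {7,8,9,10} 4
  5 to go: {0,7,8,9,10} 5  {3,4,5,6,8} 1  {4,5,6,8,10} 5  {5,6,8,9,10} 10  {6,7,8,9,10} 10
  6 to go: {0,6,7,8,9,10} 15  {2,3,4,5,6,8} 1  {3,4,5,6,8,10} 6  {4,5,6,8,9,10} 15  {5,6,7,8,9,10} 20
  7 to go: {0,5,6,7,8,9,10} 35  {1,2,3,4,5,6,8} 1  {2,3,4,5,6,8,10} 7  {3,4,5,6,8,9,10} 21  {4,5,6,7,8,9,10} 35
  8 to go: {0,4,5,6,7,8,9,10} 70  {1,2,3,4,5,6,8,10} 8  {2,3,4,5,6,8,9,10} 28  {3,4,5,6,7,8,9,10} 56
  9 to go: {0,3,4,5,6,7,8,9,10} 126  {1,2,3,4,5,6,8,9,10} 36  {2,3,4,5,6,7,8,9,10} 84
  if 0:d drops first: 120 orders
  if 1:c drops first: 210 orders
heap linearizations: 330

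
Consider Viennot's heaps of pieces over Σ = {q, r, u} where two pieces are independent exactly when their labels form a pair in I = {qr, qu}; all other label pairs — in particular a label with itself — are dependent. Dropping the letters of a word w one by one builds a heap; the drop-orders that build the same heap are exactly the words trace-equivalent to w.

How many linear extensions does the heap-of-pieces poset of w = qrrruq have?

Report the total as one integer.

piece 0:q — minimal
piece 1:r — minimal
piece 2:r rests on {1:r}
piece 3:r rests on {2:r}
piece 4:u rests on {3:r}
piece 5:q rests on {0:q}
minimal pieces: {0:q, 1:r}
ways to finish when only these pieces remain (= sum over removing one remaining piece with nothing left below it):
  1 left: {4}→1  {5}→1
  2 left: {0,5}→1  {3,4}→1  {4,5}→2
  3 left: {0,4,5}→3  {2,3,4}→1  {3,4,5}→3
  4 left: {0,3,4,5}→6  {1,2,3,4}→1  {2,3,4,5}→4
  placing 0:q first → 5 extensions
  placing 1:r first → 10 extensions
total linear extensions = 15

15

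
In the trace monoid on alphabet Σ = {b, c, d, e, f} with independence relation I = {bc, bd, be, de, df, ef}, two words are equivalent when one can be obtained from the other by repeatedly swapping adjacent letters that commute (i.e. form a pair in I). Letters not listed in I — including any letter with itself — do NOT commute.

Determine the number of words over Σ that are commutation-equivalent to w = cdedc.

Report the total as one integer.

3

piece 0:c — minimal
piece 1:d rests on {0:c}
piece 2:e rests on {0:c}
piece 3:d rests on {1:d}
piece 4:c rests on {2:e, 3:d}
minimal pieces: {0:c}
ways to finish when only these pieces remain (= sum over removing one remaining piece with nothing left below it):
  1 left: {4}→1
  2 left: {2,4}→1  {3,4}→1
  3 left: {1,3,4}→1  {2,3,4}→2
  placing 0:c first → 3 extensions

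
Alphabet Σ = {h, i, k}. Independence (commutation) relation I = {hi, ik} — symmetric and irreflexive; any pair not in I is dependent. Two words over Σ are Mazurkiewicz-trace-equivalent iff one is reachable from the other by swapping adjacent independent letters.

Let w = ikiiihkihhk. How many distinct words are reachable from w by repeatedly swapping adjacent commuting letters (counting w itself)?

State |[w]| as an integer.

462

piece 0:i — minimal
piece 1:k — minimal
piece 2:i rests on {0:i}
piece 3:i rests on {2:i}
piece 4:i rests on {3:i}
piece 5:h rests on {1:k}
piece 6:k rests on {5:h}
piece 7:i rests on {4:i}
piece 8:h rests on {6:k}
piece 9:h rests on {8:h}
piece 10:k rests on {9:h}
minimal pieces: {0:i, 1:k}
ways to finish when only these pieces remain (= sum over removing one remaining piece with nothing left below it):
  1 left: {7}→1  {10}→1
  2 left: {4,7}→1  {7,10}→2  {9,10}→1
  3 left: {3,4,7}→1  {4,7,10}→3  {7,9,10}→3  {8,9,10}→1
  4 left: {2,3,4,7}→1  {3,4,7,10}→4  {4,7,9,10}→6  {6,8,9,10}→1  {7,8,9,10}→4
  5 left: {0,2,3,4,7}→1  {2,3,4,7,10}→5  {3,4,7,9,10}→10  {4,7,8,9,10}→10  {5,6,8,9,10}→1  {6,7,8,9,10}→5
  6 left: {0,2,3,4,7,10}→6  {1,5,6,8,9,10}→1  {2,3,4,7,9,10}→15  {3,4,7,8,9,10}→20  {4,6,7,8,9,10}→15  {5,6,7,8,9,10}→6
  7 left: {0,2,3,4,7,9,10}→21  {1,5,6,7,8,9,10}→7  {2,3,4,7,8,9,10}→35  {3,4,6,7,8,9,10}→35  {4,5,6,7,8,9,10}→21
  8 left: {0,2,3,4,7,8,9,10}→56  {1,4,5,6,7,8,9,10}→28  {2,3,4,6,7,8,9,10}→70  {3,4,5,6,7,8,9,10}→56
  9 left: {0,2,3,4,6,7,8,9,10}→126  {1,3,4,5,6,7,8,9,10}→84  {2,3,4,5,6,7,8,9,10}→126
  placing 0:i first → 210 extensions
  placing 1:k first → 252 extensions
total linear extensions = 462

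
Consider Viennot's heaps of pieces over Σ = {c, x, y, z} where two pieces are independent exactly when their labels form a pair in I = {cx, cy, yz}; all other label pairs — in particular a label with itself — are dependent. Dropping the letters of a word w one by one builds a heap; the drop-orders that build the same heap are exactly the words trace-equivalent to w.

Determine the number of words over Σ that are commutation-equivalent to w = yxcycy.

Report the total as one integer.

#0=y has no predecessor
#1=x depends on [0:y]
#2=c has no predecessor
#3=y depends on [1:x]
#4=c depends on [2:c]
#5=y depends on [3:y]
sources: [0:y, 2:c]
N(rest) = Σ N(rest − s) over sources s of rest; N(one piece) = 1:
  size 1 → [4]=1  [5]=1
  size 2 → [2,4]=1  [3,5]=1  [4,5]=2
  size 3 → [1,3,5]=1  [2,4,5]=3  [3,4,5]=3
  size 4 → [0,1,3,5]=1  [1,3,4,5]=4  [2,3,4,5]=6
  first=0(y) contributes 10
  first=2(c) contributes 5
|[w]| = 15

15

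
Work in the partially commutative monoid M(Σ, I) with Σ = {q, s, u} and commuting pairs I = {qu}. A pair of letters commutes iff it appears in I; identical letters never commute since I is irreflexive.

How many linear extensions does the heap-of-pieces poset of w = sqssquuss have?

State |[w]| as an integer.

3

0(s) covers ∅
1(q) covers 0:s
2(s) covers 1:q
3(s) covers 2:s
4(q) covers 3:s
5(u) covers 3:s
6(u) covers 5:u
7(s) covers 4:q, 6:u
8(s) covers 7:s
floor of heap: 0:s
completions by unplaced set U, small U first (add the entries for U minus each lowest piece of U):
  |U|=1: {8}:1
  |U|=2: {7,8}:1
  |U|=3: {4,7,8}:1  {6,7,8}:1
  |U|=4: {4,6,7,8}:2  {5,6,7,8}:1
  |U|=5: {4,5,6,7,8}:3
  |U|=6: {3,4,5,6,7,8}:3
  |U|=7: {2,3,4,5,6,7,8}:3
  start at 0(s): 3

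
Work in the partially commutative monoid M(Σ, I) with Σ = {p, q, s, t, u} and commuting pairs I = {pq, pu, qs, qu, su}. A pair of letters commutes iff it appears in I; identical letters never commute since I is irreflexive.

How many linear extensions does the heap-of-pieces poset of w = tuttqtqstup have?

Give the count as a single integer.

drop 0:t onto floor
drop 1:u onto {0:t}
drop 2:t onto {1:u}
drop 3:t onto {2:t}
drop 4:q onto {3:t}
drop 5:t onto {4:q}
drop 6:q onto {5:t}
drop 7:s onto {5:t}
drop 8:t onto {6:q, 7:s}
drop 9:u onto {8:t}
drop 10:p onto {8:t}
ground layer = {0:t}
drop-orders for the pieces not yet dropped (sum over which currently-grounded one goes next):
  1 to go: {9} 1  {10} 1
  2 to go: {9,10} 2
  3 to go: {8,9,10} 2
  4 to go: {6,8,9,10} 2  {7,8,9,10} 2
  5 to go: {6,7,8,9,10} 4
  6 to go: {5,6,7,8,9,10} 4
  7 to go: {4,5,6,7,8,9,10} 4
  8 to go: {3,4,5,6,7,8,9,10} 4
  9 to go: {2,3,4,5,6,7,8,9,10} 4
  if 0:t drops first: 4 orders

4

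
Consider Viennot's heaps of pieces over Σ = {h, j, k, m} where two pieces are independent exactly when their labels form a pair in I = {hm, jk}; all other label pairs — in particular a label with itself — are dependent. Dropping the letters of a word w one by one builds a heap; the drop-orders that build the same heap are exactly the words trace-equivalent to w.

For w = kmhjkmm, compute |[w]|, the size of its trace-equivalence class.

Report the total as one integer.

#0=k has no predecessor
#1=m depends on [0:k]
#2=h depends on [0:k]
#3=j depends on [1:m, 2:h]
#4=k depends on [1:m, 2:h]
#5=m depends on [3:j, 4:k]
#6=m depends on [5:m]
sources: [0:k]
N(rest) = Σ N(rest − s) over sources s of rest; N(one piece) = 1:
  size 1 → [6]=1
  size 2 → [5,6]=1
  size 3 → [3,5,6]=1  [4,5,6]=1
  size 4 → [3,4,5,6]=2
  size 5 → [1,3,4,5,6]=2  [2,3,4,5,6]=2
  first=0(k) contributes 4

4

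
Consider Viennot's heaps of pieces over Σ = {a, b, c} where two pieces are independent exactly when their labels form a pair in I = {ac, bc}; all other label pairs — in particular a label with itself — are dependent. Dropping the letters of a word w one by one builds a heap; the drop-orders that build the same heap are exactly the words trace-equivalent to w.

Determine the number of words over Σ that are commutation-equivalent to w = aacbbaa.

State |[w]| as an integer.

7

#0=a has no predecessor
#1=a depends on [0:a]
#2=c has no predecessor
#3=b depends on [1:a]
#4=b depends on [3:b]
#5=a depends on [4:b]
#6=a depends on [5:a]
sources: [0:a, 2:c]
N(rest) = Σ N(rest − s) over sources s of rest; N(one piece) = 1:
  size 1 → [2]=1  [6]=1
  size 2 → [2,6]=2  [5,6]=1
  size 3 → [2,5,6]=3  [4,5,6]=1
  size 4 → [2,4,5,6]=4  [3,4,5,6]=1
  size 5 → [1,3,4,5,6]=1  [2,3,4,5,6]=5
  first=0(a) contributes 6
  first=2(c) contributes 1
|[w]| = 7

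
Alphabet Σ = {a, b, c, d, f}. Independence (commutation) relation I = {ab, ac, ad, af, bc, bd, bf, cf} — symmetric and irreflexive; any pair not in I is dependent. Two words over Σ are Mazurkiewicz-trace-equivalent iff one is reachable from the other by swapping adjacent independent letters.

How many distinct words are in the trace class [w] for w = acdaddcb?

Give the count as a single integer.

168

piece 0:a — minimal
piece 1:c — minimal
piece 2:d rests on {1:c}
piece 3:a rests on {0:a}
piece 4:d rests on {2:d}
piece 5:d rests on {4:d}
piece 6:c rests on {5:d}
piece 7:b — minimal
minimal pieces: {0:a, 1:c, 7:b}
ways to finish when only these pieces remain (= sum over removing one remaining piece with nothing left below it):
  1 left: {3}→1  {6}→1  {7}→1
  2 left: {0,3}→1  {3,6}→2  {3,7}→2  {5,6}→1  {6,7}→2
  3 left: {0,3,6}→3  {0,3,7}→3  {3,5,6}→3  {3,6,7}→6  {4,5,6}→1  {5,6,7}→3
  4 left: {0,3,5,6}→6  {0,3,6,7}→12  {2,4,5,6}→1  {3,4,5,6}→4  {3,5,6,7}→12  {4,5,6,7}→4
  5 left: {0,3,4,5,6}→10  {0,3,5,6,7}→30  {1,2,4,5,6}→1  {2,3,4,5,6}→5  {2,4,5,6,7}→5  {3,4,5,6,7}→20
  6 left: {0,2,3,4,5,6}→15  {0,3,4,5,6,7}→60  {1,2,3,4,5,6}→6  {1,2,4,5,6,7}→6  {2,3,4,5,6,7}→30
  placing 0:a first → 42 extensions
  placing 1:c first → 105 extensions
  placing 7:b first → 21 extensions
total linear extensions = 168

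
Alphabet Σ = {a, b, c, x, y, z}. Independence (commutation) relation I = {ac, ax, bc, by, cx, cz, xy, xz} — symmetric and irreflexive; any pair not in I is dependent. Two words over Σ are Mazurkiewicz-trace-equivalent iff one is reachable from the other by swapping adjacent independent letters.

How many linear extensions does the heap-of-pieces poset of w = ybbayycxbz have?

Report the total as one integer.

76

#0=y has no predecessor
#1=b has no predecessor
#2=b depends on [1:b]
#3=a depends on [0:y, 2:b]
#4=y depends on [3:a]
#5=y depends on [4:y]
#6=c depends on [5:y]
#7=x depends on [2:b]
#8=b depends on [3:a, 7:x]
#9=z depends on [5:y, 8:b]
sources: [0:y, 1:b]
N(rest) = Σ N(rest − s) over sources s of rest; N(one piece) = 1:
  size 1 → [6]=1  [9]=1
  size 2 → [6,9]=2  [8,9]=1
  size 3 → [5,6,9]=2  [6,8,9]=3  [7,8,9]=1
  size 4 → [4,5,6,9]=2  [5,6,8,9]=5  [6,7,8,9]=4
  size 5 → [4,5,6,8,9]=7  [5,6,7,8,9]=9
  size 6 → [3,4,5,6,8,9]=7  [4,5,6,7,8,9]=16
  size 7 → [0,3,4,5,6,8,9]=7  [3,4,5,6,7,8,9]=23
  size 8 → [0,3,4,5,6,7,8,9]=30  [2,3,4,5,6,7,8,9]=23
  first=0(y) contributes 23
  first=1(b) contributes 53
|[w]| = 76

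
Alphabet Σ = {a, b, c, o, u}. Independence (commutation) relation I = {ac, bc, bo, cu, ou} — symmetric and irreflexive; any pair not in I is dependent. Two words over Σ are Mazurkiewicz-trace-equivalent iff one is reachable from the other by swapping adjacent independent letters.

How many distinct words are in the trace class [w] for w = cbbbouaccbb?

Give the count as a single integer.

265

#0=c has no predecessor
#1=b has no predecessor
#2=b depends on [1:b]
#3=b depends on [2:b]
#4=o depends on [0:c]
#5=u depends on [3:b]
#6=a depends on [4:o, 5:u]
#7=c depends on [4:o]
#8=c depends on [7:c]
#9=b depends on [6:a]
#10=b depends on [9:b]
sources: [0:c, 1:b]
N(rest) = Σ N(rest − s) over sources s of rest; N(one piece) = 1:
  size 1 → [8]=1  [10]=1
  size 2 → [7,8]=1  [8,10]=2  [9,10]=1
  size 3 → [6,9,10]=1  [7,8,10]=3  [8,9,10]=3
  size 4 → [5,6,9,10]=1  [6,8,9,10]=4  [7,8,9,10]=6
  size 5 → [3,5,6,9,10]=1  [5,6,8,9,10]=5  [6,7,8,9,10]=10
  size 6 → [2,3,5,6,9,10]=1  [3,5,6,8,9,10]=6  [4,6,7,8,9,10]=10  [5,6,7,8,9,10]=15
  size 7 → [0,4,6,7,8,9,10]=10  [1,2,3,5,6,9,10]=1  [2,3,5,6,8,9,10]=7  [3,5,6,7,8,9,10]=21  [4,5,6,7,8,9,10]=25
  size 8 → [0,4,5,6,7,8,9,10]=35  [1,2,3,5,6,8,9,10]=8  [2,3,5,6,7,8,9,10]=28  [3,4,5,6,7,8,9,10]=46
  size 9 → [0,3,4,5,6,7,8,9,10]=81  [1,2,3,5,6,7,8,9,10]=36  [2,3,4,5,6,7,8,9,10]=74
  first=0(c) contributes 110
  first=1(b) contributes 155
|[w]| = 265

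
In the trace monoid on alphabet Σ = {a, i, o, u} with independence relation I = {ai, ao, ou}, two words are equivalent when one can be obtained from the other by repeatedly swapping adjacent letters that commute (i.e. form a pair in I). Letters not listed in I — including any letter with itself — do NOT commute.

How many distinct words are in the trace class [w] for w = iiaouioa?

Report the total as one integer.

24

drop 0:i onto floor
drop 1:i onto {0:i}
drop 2:a onto floor
drop 3:o onto {1:i}
drop 4:u onto {1:i, 2:a}
drop 5:i onto {3:o, 4:u}
drop 6:o onto {5:i}
drop 7:a onto {4:u}
ground layer = {0:i, 2:a}
drop-orders for the pieces not yet dropped (sum over which currently-grounded one goes next):
  1 to go: {6} 1  {7} 1
  2 to go: {5,6} 1  {6,7} 2
  3 to go: {3,5,6} 1  {5,6,7} 3
  4 to go: {3,5,6,7} 4  {4,5,6,7} 3
  5 to go: {2,4,5,6,7} 3  {3,4,5,6,7} 7
  6 to go: {1,3,4,5,6,7} 7  {2,3,4,5,6,7} 10
  if 0:i drops first: 17 orders
  if 2:a drops first: 7 orders
heap linearizations: 24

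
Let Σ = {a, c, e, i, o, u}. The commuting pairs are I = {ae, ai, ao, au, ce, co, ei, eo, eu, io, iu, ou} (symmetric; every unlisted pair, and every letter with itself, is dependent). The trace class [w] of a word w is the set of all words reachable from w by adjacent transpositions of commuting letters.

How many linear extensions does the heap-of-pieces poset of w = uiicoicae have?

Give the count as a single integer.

216

piece 0:u — minimal
piece 1:i — minimal
piece 2:i rests on {1:i}
piece 3:c rests on {0:u, 2:i}
piece 4:o — minimal
piece 5:i rests on {3:c}
piece 6:c rests on {5:i}
piece 7:a rests on {6:c}
piece 8:e — minimal
minimal pieces: {0:u, 1:i, 4:o, 8:e}
ways to finish when only these pieces remain (= sum over removing one remaining piece with nothing left below it):
  1 left: {4}→1  {7}→1  {8}→1
  2 left: {4,7}→2  {4,8}→2  {6,7}→1  {7,8}→2
  3 left: {4,6,7}→3  {4,7,8}→6  {5,6,7}→1  {6,7,8}→3
  4 left: {3,5,6,7}→1  {4,5,6,7}→4  {4,6,7,8}→12  {5,6,7,8}→4
  5 left: {0,3,5,6,7}→1  {2,3,5,6,7}→1  {3,4,5,6,7}→5  {3,5,6,7,8}→5  {4,5,6,7,8}→20
  6 left: {0,2,3,5,6,7}→2  {0,3,4,5,6,7}→6  {0,3,5,6,7,8}→6  {1,2,3,5,6,7}→1  {2,3,4,5,6,7}→6  {2,3,5,6,7,8}→6  {3,4,5,6,7,8}→30
  7 left: {0,1,2,3,5,6,7}→3  {0,2,3,4,5,6,7}→14  {0,2,3,5,6,7,8}→14  {0,3,4,5,6,7,8}→42  {1,2,3,4,5,6,7}→7  {1,2,3,5,6,7,8}→7  {2,3,4,5,6,7,8}→42
  placing 0:u first → 56 extensions
  placing 1:i first → 112 extensions
  placing 4:o first → 24 extensions
  placing 8:e first → 24 extensions
total linear extensions = 216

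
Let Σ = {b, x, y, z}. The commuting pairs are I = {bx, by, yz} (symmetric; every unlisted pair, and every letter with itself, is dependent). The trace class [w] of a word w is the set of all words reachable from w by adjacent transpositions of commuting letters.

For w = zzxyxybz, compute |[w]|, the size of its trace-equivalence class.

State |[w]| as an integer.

9

0(z) covers ∅
1(z) covers 0:z
2(x) covers 1:z
3(y) covers 2:x
4(x) covers 3:y
5(y) covers 4:x
6(b) covers 1:z
7(z) covers 4:x, 6:b
floor of heap: 0:z
completions by unplaced set U, small U first (add the entries for U minus each lowest piece of U):
  |U|=1: {5}:1  {7}:1
  |U|=2: {5,7}:2  {6,7}:1
  |U|=3: {4,5,7}:2  {5,6,7}:3
  |U|=4: {3,4,5,7}:2  {4,5,6,7}:5
  |U|=5: {2,3,4,5,7}:2  {3,4,5,6,7}:7
  |U|=6: {2,3,4,5,6,7}:9
  start at 0(z): 9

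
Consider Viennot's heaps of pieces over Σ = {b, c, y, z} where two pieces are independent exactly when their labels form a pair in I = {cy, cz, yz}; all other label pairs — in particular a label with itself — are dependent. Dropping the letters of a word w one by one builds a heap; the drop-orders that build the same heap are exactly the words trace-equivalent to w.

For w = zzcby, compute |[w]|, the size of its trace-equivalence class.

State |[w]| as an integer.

3

piece 0:z — minimal
piece 1:z rests on {0:z}
piece 2:c — minimal
piece 3:b rests on {1:z, 2:c}
piece 4:y rests on {3:b}
minimal pieces: {0:z, 2:c}
ways to finish when only these pieces remain (= sum over removing one remaining piece with nothing left below it):
  1 left: {4}→1
  2 left: {3,4}→1
  3 left: {1,3,4}→1  {2,3,4}→1
  placing 0:z first → 2 extensions
  placing 2:c first → 1 extensions
total linear extensions = 3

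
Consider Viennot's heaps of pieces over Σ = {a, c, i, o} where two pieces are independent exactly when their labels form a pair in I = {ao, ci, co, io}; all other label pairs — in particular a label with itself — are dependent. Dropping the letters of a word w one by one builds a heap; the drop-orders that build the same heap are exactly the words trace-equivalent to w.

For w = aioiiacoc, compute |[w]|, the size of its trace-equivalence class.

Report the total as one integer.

piece 0:a — minimal
piece 1:i rests on {0:a}
piece 2:o — minimal
piece 3:i rests on {1:i}
piece 4:i rests on {3:i}
piece 5:a rests on {4:i}
piece 6:c rests on {5:a}
piece 7:o rests on {2:o}
piece 8:c rests on {6:c}
minimal pieces: {0:a, 2:o}
ways to finish when only these pieces remain (= sum over removing one remaining piece with nothing left below it):
  1 left: {7}→1  {8}→1
  2 left: {2,7}→1  {6,8}→1  {7,8}→2
  3 left: {2,7,8}→3  {5,6,8}→1  {6,7,8}→3
  4 left: {2,6,7,8}→6  {4,5,6,8}→1  {5,6,7,8}→4
  5 left: {2,5,6,7,8}→10  {3,4,5,6,8}→1  {4,5,6,7,8}→5
  6 left: {1,3,4,5,6,8}→1  {2,4,5,6,7,8}→15  {3,4,5,6,7,8}→6
  7 left: {0,1,3,4,5,6,8}→1  {1,3,4,5,6,7,8}→7  {2,3,4,5,6,7,8}→21
  placing 0:a first → 28 extensions
  placing 2:o first → 8 extensions
total linear extensions = 36

36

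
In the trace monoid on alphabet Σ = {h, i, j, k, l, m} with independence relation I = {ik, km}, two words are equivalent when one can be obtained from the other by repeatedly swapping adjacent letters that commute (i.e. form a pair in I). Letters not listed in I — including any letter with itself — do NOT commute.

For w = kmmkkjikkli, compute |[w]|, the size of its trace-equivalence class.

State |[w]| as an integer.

#0=k has no predecessor
#1=m has no predecessor
#2=m depends on [1:m]
#3=k depends on [0:k]
#4=k depends on [3:k]
#5=j depends on [2:m, 4:k]
#6=i depends on [5:j]
#7=k depends on [5:j]
#8=k depends on [7:k]
#9=l depends on [6:i, 8:k]
#10=i depends on [9:l]
sources: [0:k, 1:m]
N(rest) = Σ N(rest − s) over sources s of rest; N(one piece) = 1:
  size 1 → [10]=1
  size 2 → [9,10]=1
  size 3 → [6,9,10]=1  [8,9,10]=1
  size 4 → [6,8,9,10]=2  [7,8,9,10]=1
  size 5 → [6,7,8,9,10]=3
  size 6 → [5,6,7,8,9,10]=3
  size 7 → [2,5,6,7,8,9,10]=3  [4,5,6,7,8,9,10]=3
  size 8 → [1,2,5,6,7,8,9,10]=3  [2,4,5,6,7,8,9,10]=6  [3,4,5,6,7,8,9,10]=3
  size 9 → [0,3,4,5,6,7,8,9,10]=3  [1,2,4,5,6,7,8,9,10]=9  [2,3,4,5,6,7,8,9,10]=9
  first=0(k) contributes 18
  first=1(m) contributes 12
|[w]| = 30

30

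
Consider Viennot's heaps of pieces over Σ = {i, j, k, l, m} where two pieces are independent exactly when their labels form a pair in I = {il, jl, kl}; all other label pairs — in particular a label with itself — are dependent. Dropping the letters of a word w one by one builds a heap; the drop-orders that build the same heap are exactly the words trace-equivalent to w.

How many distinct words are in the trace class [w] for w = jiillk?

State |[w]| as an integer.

#0=j has no predecessor
#1=i depends on [0:j]
#2=i depends on [1:i]
#3=l has no predecessor
#4=l depends on [3:l]
#5=k depends on [2:i]
sources: [0:j, 3:l]
N(rest) = Σ N(rest − s) over sources s of rest; N(one piece) = 1:
  size 1 → [4]=1  [5]=1
  size 2 → [2,5]=1  [3,4]=1  [4,5]=2
  size 3 → [1,2,5]=1  [2,4,5]=3  [3,4,5]=3
  size 4 → [0,1,2,5]=1  [1,2,4,5]=4  [2,3,4,5]=6
  first=0(j) contributes 10
  first=3(l) contributes 5
|[w]| = 15

15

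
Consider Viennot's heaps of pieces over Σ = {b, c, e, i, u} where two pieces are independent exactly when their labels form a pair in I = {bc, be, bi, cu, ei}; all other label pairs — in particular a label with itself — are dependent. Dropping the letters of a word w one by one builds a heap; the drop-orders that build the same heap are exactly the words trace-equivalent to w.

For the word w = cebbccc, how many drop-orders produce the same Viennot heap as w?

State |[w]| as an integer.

piece 0:c — minimal
piece 1:e rests on {0:c}
piece 2:b — minimal
piece 3:b rests on {2:b}
piece 4:c rests on {1:e}
piece 5:c rests on {4:c}
piece 6:c rests on {5:c}
minimal pieces: {0:c, 2:b}
ways to finish when only these pieces remain (= sum over removing one remaining piece with nothing left below it):
  1 left: {3}→1  {6}→1
  2 left: {2,3}→1  {3,6}→2  {5,6}→1
  3 left: {2,3,6}→3  {3,5,6}→3  {4,5,6}→1
  4 left: {1,4,5,6}→1  {2,3,5,6}→6  {3,4,5,6}→4
  5 left: {0,1,4,5,6}→1  {1,3,4,5,6}→5  {2,3,4,5,6}→10
  placing 0:c first → 15 extensions
  placing 2:b first → 6 extensions
total linear extensions = 21

21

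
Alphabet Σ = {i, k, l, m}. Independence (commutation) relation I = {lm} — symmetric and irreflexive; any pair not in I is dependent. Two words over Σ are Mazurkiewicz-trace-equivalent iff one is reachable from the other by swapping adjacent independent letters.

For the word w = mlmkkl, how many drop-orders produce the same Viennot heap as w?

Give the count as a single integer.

#0=m has no predecessor
#1=l has no predecessor
#2=m depends on [0:m]
#3=k depends on [1:l, 2:m]
#4=k depends on [3:k]
#5=l depends on [4:k]
sources: [0:m, 1:l]
N(rest) = Σ N(rest − s) over sources s of rest; N(one piece) = 1:
  size 1 → [5]=1
  size 2 → [4,5]=1
  size 3 → [3,4,5]=1
  size 4 → [1,3,4,5]=1  [2,3,4,5]=1
  first=0(m) contributes 2
  first=1(l) contributes 1
|[w]| = 3

3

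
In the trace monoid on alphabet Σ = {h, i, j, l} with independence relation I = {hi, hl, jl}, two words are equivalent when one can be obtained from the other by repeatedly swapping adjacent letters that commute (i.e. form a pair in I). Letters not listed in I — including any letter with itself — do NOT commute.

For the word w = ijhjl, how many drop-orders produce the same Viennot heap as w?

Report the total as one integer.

0(i) covers ∅
1(j) covers 0:i
2(h) covers 1:j
3(j) covers 2:h
4(l) covers 0:i
floor of heap: 0:i
completions by unplaced set U, small U first (add the entries for U minus each lowest piece of U):
  |U|=1: {3}:1  {4}:1
  |U|=2: {2,3}:1  {3,4}:2
  |U|=3: {1,2,3}:1  {2,3,4}:3
  start at 0(i): 4

4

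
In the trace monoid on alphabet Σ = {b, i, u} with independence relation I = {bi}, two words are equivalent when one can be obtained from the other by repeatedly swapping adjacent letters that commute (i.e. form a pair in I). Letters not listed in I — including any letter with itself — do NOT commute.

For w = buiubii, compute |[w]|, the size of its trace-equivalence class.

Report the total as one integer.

#0=b has no predecessor
#1=u depends on [0:b]
#2=i depends on [1:u]
#3=u depends on [2:i]
#4=b depends on [3:u]
#5=i depends on [3:u]
#6=i depends on [5:i]
sources: [0:b]
N(rest) = Σ N(rest − s) over sources s of rest; N(one piece) = 1:
  size 1 → [4]=1  [6]=1
  size 2 → [4,6]=2  [5,6]=1
  size 3 → [4,5,6]=3
  size 4 → [3,4,5,6]=3
  size 5 → [2,3,4,5,6]=3
  first=0(b) contributes 3

3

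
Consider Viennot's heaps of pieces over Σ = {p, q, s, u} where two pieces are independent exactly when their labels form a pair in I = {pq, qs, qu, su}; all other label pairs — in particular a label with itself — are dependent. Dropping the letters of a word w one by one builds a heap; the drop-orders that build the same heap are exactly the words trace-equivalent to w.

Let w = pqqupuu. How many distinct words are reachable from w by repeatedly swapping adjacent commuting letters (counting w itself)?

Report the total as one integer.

21

0(p) covers ∅
1(q) covers ∅
2(q) covers 1:q
3(u) covers 0:p
4(p) covers 3:u
5(u) covers 4:p
6(u) covers 5:u
floor of heap: 0:p, 1:q
completions by unplaced set U, small U first (add the entries for U minus each lowest piece of U):
  |U|=1: {2}:1  {6}:1
  |U|=2: {1,2}:1  {2,6}:2  {5,6}:1
  |U|=3: {1,2,6}:3  {2,5,6}:3  {4,5,6}:1
  |U|=4: {1,2,5,6}:6  {2,4,5,6}:4  {3,4,5,6}:1
  |U|=5: {0,3,4,5,6}:1  {1,2,4,5,6}:10  {2,3,4,5,6}:5
  start at 0(p): 15
  start at 1(q): 6
sum over floor = 21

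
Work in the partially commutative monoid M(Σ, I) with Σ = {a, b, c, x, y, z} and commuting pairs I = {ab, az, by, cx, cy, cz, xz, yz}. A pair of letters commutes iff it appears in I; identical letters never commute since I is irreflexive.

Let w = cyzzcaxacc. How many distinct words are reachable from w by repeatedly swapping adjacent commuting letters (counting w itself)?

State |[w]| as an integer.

135

piece 0:c — minimal
piece 1:y — minimal
piece 2:z — minimal
piece 3:z rests on {2:z}
piece 4:c rests on {0:c}
piece 5:a rests on {1:y, 4:c}
piece 6:x rests on {5:a}
piece 7:a rests on {6:x}
piece 8:c rests on {7:a}
piece 9:c rests on {8:c}
minimal pieces: {0:c, 1:y, 2:z}
ways to finish when only these pieces remain (= sum over removing one remaining piece with nothing left below it):
  1 left: {3}→1  {9}→1
  2 left: {2,3}→1  {3,9}→2  {8,9}→1
  3 left: {2,3,9}→3  {3,8,9}→3  {7,8,9}→1
  4 left: {2,3,8,9}→6  {3,7,8,9}→4  {6,7,8,9}→1
  5 left: {2,3,7,8,9}→10  {3,6,7,8,9}→5  {5,6,7,8,9}→1
  6 left: {1,5,6,7,8,9}→1  {2,3,6,7,8,9}→15  {3,5,6,7,8,9}→6  {4,5,6,7,8,9}→1
  7 left: {0,4,5,6,7,8,9}→1  {1,3,5,6,7,8,9}→7  {1,4,5,6,7,8,9}→2  {2,3,5,6,7,8,9}→21  {3,4,5,6,7,8,9}→7
  8 left: {0,1,4,5,6,7,8,9}→3  {0,3,4,5,6,7,8,9}→8  {1,2,3,5,6,7,8,9}→28  {1,3,4,5,6,7,8,9}→16  {2,3,4,5,6,7,8,9}→28
  placing 0:c first → 72 extensions
  placing 1:y first → 36 extensions
  placing 2:z first → 27 extensions
total linear extensions = 135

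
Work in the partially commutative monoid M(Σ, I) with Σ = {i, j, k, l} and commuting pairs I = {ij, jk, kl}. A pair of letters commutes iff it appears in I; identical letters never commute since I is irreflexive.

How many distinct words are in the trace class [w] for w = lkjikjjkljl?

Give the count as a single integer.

#0=l has no predecessor
#1=k has no predecessor
#2=j depends on [0:l]
#3=i depends on [0:l, 1:k]
#4=k depends on [3:i]
#5=j depends on [2:j]
#6=j depends on [5:j]
#7=k depends on [4:k]
#8=l depends on [3:i, 6:j]
#9=j depends on [8:l]
#10=l depends on [9:j]
sources: [0:l, 1:k]
N(rest) = Σ N(rest − s) over sources s of rest; N(one piece) = 1:
  size 1 → [7]=1  [10]=1
  size 2 → [4,7]=1  [7,10]=2  [9,10]=1
  size 3 → [4,7,10]=3  [7,9,10]=3  [8,9,10]=1
  size 4 → [4,7,9,10]=6  [6,8,9,10]=1  [7,8,9,10]=4
  size 5 → [4,7,8,9,10]=10  [5,6,8,9,10]=1  [6,7,8,9,10]=5
  size 6 → [2,5,6,8,9,10]=1  [3,4,7,8,9,10]=10  [4,6,7,8,9,10]=15  [5,6,7,8,9,10]=6
  size 7 → [1,3,4,7,8,9,10]=10  [2,5,6,7,8,9,10]=7  [3,4,6,7,8,9,10]=25  [4,5,6,7,8,9,10]=21
  size 8 → [1,3,4,6,7,8,9,10]=35  [2,4,5,6,7,8,9,10]=28  [3,4,5,6,7,8,9,10]=46
  size 9 → [1,3,4,5,6,7,8,9,10]=81  [2,3,4,5,6,7,8,9,10]=74
  first=0(l) contributes 155
  first=1(k) contributes 74
|[w]| = 229

229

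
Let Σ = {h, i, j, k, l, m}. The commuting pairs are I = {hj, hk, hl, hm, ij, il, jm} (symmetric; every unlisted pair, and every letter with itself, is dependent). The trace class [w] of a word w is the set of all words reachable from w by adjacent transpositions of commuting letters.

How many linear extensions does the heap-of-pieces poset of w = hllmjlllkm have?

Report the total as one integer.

20

#0=h has no predecessor
#1=l has no predecessor
#2=l depends on [1:l]
#3=m depends on [2:l]
#4=j depends on [2:l]
#5=l depends on [3:m, 4:j]
#6=l depends on [5:l]
#7=l depends on [6:l]
#8=k depends on [7:l]
#9=m depends on [8:k]
sources: [0:h, 1:l]
N(rest) = Σ N(rest − s) over sources s of rest; N(one piece) = 1:
  size 1 → [0]=1  [9]=1
  size 2 → [0,9]=2  [8,9]=1
  size 3 → [0,8,9]=3  [7,8,9]=1
  size 4 → [0,7,8,9]=4  [6,7,8,9]=1
  size 5 → [0,6,7,8,9]=5  [5,6,7,8,9]=1
  size 6 → [0,5,6,7,8,9]=6  [3,5,6,7,8,9]=1  [4,5,6,7,8,9]=1
  size 7 → [0,3,5,6,7,8,9]=7  [0,4,5,6,7,8,9]=7  [3,4,5,6,7,8,9]=2
  size 8 → [0,3,4,5,6,7,8,9]=16  [2,3,4,5,6,7,8,9]=2
  first=0(h) contributes 2
  first=1(l) contributes 18
|[w]| = 20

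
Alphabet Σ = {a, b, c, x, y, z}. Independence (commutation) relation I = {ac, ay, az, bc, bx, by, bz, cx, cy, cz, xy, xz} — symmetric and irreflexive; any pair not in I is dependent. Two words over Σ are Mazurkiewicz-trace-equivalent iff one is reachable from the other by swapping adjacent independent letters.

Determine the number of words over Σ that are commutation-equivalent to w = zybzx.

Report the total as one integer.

piece 0:z — minimal
piece 1:y rests on {0:z}
piece 2:b — minimal
piece 3:z rests on {1:y}
piece 4:x — minimal
minimal pieces: {0:z, 2:b, 4:x}
ways to finish when only these pieces remain (= sum over removing one remaining piece with nothing left below it):
  1 left: {2}→1  {3}→1  {4}→1
  2 left: {1,3}→1  {2,3}→2  {2,4}→2  {3,4}→2
  3 left: {0,1,3}→1  {1,2,3}→3  {1,3,4}→3  {2,3,4}→6
  placing 0:z first → 12 extensions
  placing 2:b first → 4 extensions
  placing 4:x first → 4 extensions
total linear extensions = 20

20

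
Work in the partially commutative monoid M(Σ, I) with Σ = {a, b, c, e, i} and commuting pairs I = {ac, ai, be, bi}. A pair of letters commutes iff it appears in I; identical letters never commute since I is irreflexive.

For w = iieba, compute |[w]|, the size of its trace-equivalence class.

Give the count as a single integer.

piece 0:i — minimal
piece 1:i rests on {0:i}
piece 2:e rests on {1:i}
piece 3:b — minimal
piece 4:a rests on {2:e, 3:b}
minimal pieces: {0:i, 3:b}
ways to finish when only these pieces remain (= sum over removing one remaining piece with nothing left below it):
  1 left: {4}→1
  2 left: {2,4}→1  {3,4}→1
  3 left: {1,2,4}→1  {2,3,4}→2
  placing 0:i first → 3 extensions
  placing 3:b first → 1 extensions
total linear extensions = 4

4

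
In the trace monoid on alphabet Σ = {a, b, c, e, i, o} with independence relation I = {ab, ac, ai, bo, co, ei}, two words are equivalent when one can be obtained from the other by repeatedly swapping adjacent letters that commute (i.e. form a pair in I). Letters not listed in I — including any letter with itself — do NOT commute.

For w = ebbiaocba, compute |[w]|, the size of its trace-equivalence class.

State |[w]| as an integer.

28

piece 0:e — minimal
piece 1:b rests on {0:e}
piece 2:b rests on {1:b}
piece 3:i rests on {2:b}
piece 4:a rests on {0:e}
piece 5:o rests on {3:i, 4:a}
piece 6:c rests on {3:i}
piece 7:b rests on {6:c}
piece 8:a rests on {5:o}
minimal pieces: {0:e}
ways to finish when only these pieces remain (= sum over removing one remaining piece with nothing left below it):
  1 left: {7}→1  {8}→1
  2 left: {5,8}→1  {6,7}→1  {7,8}→2
  3 left: {4,5,8}→1  {5,7,8}→3  {6,7,8}→3
  4 left: {4,5,7,8}→4  {5,6,7,8}→6
  5 left: {3,5,6,7,8}→6  {4,5,6,7,8}→10
  6 left: {2,3,5,6,7,8}→6  {3,4,5,6,7,8}→16
  7 left: {1,2,3,5,6,7,8}→6  {2,3,4,5,6,7,8}→22
  placing 0:e first → 28 extensions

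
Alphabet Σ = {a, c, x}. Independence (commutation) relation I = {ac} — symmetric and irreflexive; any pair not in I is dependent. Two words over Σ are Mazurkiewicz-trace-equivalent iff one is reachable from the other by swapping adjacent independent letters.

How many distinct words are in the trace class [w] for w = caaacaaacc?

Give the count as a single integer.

210

drop 0:c onto floor
drop 1:a onto floor
drop 2:a onto {1:a}
drop 3:a onto {2:a}
drop 4:c onto {0:c}
drop 5:a onto {3:a}
drop 6:a onto {5:a}
drop 7:a onto {6:a}
drop 8:c onto {4:c}
drop 9:c onto {8:c}
ground layer = {0:c, 1:a}
drop-orders for the pieces not yet dropped (sum over which currently-grounded one goes next):
  1 to go: {7} 1  {9} 1
  2 to go: {6,7} 1  {7,9} 2  {8,9} 1
  3 to go: {4,8,9} 1  {5,6,7} 1  {6,7,9} 3  {7,8,9} 3
  4 to go: {0,4,8,9} 1  {3,5,6,7} 1  {4,7,8,9} 4  {5,6,7,9} 4  {6,7,8,9} 6
  5 to go: {0,4,7,8,9} 5  {2,3,5,6,7} 1  {3,5,6,7,9} 5  {4,6,7,8,9} 10  {5,6,7,8,9} 10
  6 to go: {0,4,6,7,8,9} 15  {1,2,3,5,6,7} 1  {2,3,5,6,7,9} 6  {3,5,6,7,8,9} 15  {4,5,6,7,8,9} 20
  7 to go: {0,4,5,6,7,8,9} 35  {1,2,3,5,6,7,9} 7  {2,3,5,6,7,8,9} 21  {3,4,5,6,7,8,9} 35
  8 to go: {0,3,4,5,6,7,8,9} 70  {1,2,3,5,6,7,8,9} 28  {2,3,4,5,6,7,8,9} 56
  if 0:c drops first: 84 orders
  if 1:a drops first: 126 orders
heap linearizations: 210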